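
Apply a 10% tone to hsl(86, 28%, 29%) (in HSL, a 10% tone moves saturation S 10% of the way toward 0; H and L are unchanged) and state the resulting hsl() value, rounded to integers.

hsl(86, 25%, 29%)

S moves 10% from 28 toward 0: 28 − 2.8 = 25.2 → 25.
H and L are unchanged.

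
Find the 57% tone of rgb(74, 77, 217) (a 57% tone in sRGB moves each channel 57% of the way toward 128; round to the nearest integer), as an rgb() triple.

Lerp each channel 57% toward 128:
  R: 74 + 30.78 = 104.78 → 105
  G: 77 + 0.57×(128−77) = 77 + 29.07 = 106.07 → 106
  B: 217 + 0.57×(128−217) = 217 − 50.73 = 166.27 → 166

rgb(105, 106, 166)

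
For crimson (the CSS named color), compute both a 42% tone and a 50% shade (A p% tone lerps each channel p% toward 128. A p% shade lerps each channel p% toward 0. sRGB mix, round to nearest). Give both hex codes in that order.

CSS crimson is rgb(220, 20, 60).
42% tone:
  R: 220 + 0.42×(128−220) = 220 − 38.64 = 181.36 → 181
  G: 20 + 45.36 = 65.36 → 65
  B: 60 + 28.56 = 88.56 → 89
  → #B54159
50% shade:
  R: 220 − 110 = 110 → 110
  G: 20 − 10 = 10 → 10
  B: 60 + 0.5×(0−60) = 60 − 30 = 30 → 30
  → #6E0A1E

#B54159, #6E0A1E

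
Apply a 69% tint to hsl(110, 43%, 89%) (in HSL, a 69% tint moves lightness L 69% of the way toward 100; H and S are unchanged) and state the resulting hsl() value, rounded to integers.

L moves 69% from 89 toward 100: 89 + 7.59 = 96.59 → 97.
H and S are unchanged.

hsl(110, 43%, 97%)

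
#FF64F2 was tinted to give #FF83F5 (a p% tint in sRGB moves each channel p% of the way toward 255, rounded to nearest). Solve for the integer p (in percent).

20%

#FF64F2 is rgb(255, 100, 242); #FF83F5 is rgb(255, 131, 245).
On the G channel (widest range): 131 ≈ 100 + (p/100)(255 − 100), so p ≈ 100×(131 − 100)/(255 − 100) = 3100/155 = 20.00.
p = 20 reproduces all three channels after rounding.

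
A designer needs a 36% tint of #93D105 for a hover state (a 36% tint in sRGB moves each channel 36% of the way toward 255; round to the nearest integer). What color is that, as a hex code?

#93D105 is rgb(147, 209, 5).
Lerp each channel 36% toward 255:
  R: 147 + 38.88 = 185.88 → 186
  G: 209 + 16.56 = 225.56 → 226
  B: 5 + 90 = 95 → 95
rgb(186, 226, 95) = #BAE25F.

#BAE25F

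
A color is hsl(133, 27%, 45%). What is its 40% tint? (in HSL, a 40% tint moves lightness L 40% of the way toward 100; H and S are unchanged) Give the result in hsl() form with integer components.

hsl(133, 27%, 67%)

L moves 40% from 45 toward 100: 45 + 22 = 67 → 67.
H and S are unchanged.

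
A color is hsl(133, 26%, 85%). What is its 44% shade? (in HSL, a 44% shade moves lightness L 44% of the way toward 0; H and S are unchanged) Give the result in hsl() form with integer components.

hsl(133, 26%, 48%)

L moves 44% from 85 toward 0: 85 − 37.4 = 47.6 → 48.
H and S are unchanged.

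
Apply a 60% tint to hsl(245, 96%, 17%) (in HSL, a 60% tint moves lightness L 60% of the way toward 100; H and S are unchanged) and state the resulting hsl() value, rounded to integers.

hsl(245, 96%, 67%)

L moves 60% from 17 toward 100: 17 + 49.8 = 66.8 → 67.
H and S are unchanged.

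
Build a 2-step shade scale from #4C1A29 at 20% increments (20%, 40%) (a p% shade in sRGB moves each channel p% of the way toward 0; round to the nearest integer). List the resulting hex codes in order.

#4C1A29 is rgb(76, 26, 41).
20%: (76 − 15.2 = 60.8→61, 26 − 5.2 = 20.8→21, 41 − 8.2 = 32.8→33) → #3D1521
40%: (76 − 30.4 = 45.6→46, 26 − 10.4 = 15.6→16, 41 − 16.4 = 24.6→25) → #2E1019

#3D1521, #2E1019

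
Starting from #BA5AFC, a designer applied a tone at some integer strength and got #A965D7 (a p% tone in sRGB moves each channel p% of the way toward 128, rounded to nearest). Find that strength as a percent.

30%

#BA5AFC is rgb(186, 90, 252); #A965D7 is rgb(169, 101, 215).
On the B channel (widest range): 215 ≈ 252 + (p/100)(128 − 252), so p ≈ 100×(215 − 252)/(128 − 252) = -3700/-124 = 29.84.
p = 30 reproduces all three channels after rounding.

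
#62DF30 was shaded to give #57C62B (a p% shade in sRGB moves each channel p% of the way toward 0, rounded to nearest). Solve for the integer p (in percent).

#62DF30 is rgb(98, 223, 48); #57C62B is rgb(87, 198, 43).
On the G channel (widest range): 198 ≈ 223 + (p/100)(0 − 223), so p ≈ 100×(198 − 223)/(0 − 223) = -2500/-223 = 11.21.
p = 11 reproduces all three channels after rounding.

11%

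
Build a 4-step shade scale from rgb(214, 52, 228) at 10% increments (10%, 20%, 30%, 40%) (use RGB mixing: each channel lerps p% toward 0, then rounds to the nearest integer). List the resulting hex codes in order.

#C12FCD, #AB2AB6, #9624A0, #801F89

10%: (214 − 21.4 = 192.6→193, 52 − 5.2 = 46.8→47, 228 − 22.8 = 205.2→205) → #C12FCD
20%: (214 − 42.8 = 171.2→171, 52 − 10.4 = 41.6→42, 228 − 45.6 = 182.4→182) → #AB2AB6
30%: (214 − 64.2 = 149.8→150, 52 − 15.6 = 36.4→36, 228 − 68.4 = 159.6→160) → #9624A0
40%: (214 − 85.6 = 128.4→128, 52 − 20.8 = 31.2→31, 228 − 91.2 = 136.8→137) → #801F89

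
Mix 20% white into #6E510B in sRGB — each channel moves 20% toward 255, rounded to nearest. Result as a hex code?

#8B743C

#6E510B is rgb(110, 81, 11).
Lerp each channel 20% toward 255:
  R: 110 + 29 = 139 → 139
  G: 81 + 0.2×(255−81) = 81 + 34.8 = 115.8 → 116
  B: 11 + 48.8 = 59.8 → 60
rgb(139, 116, 60) = #8B743C.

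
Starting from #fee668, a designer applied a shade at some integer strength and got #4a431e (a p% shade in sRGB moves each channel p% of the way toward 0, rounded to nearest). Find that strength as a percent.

71%

#fee668 is rgb(254, 230, 104); #4a431e is rgb(74, 67, 30).
On the R channel (widest range): 74 ≈ 254 + (p/100)(0 − 254), so p ≈ 100×(74 − 254)/(0 − 254) = -18000/-254 = 70.87.
p = 71 reproduces all three channels after rounding.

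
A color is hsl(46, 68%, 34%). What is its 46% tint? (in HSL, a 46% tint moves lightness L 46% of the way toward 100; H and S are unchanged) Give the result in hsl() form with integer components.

hsl(46, 68%, 64%)

L moves 46% from 34 toward 100: 34 + 30.36 = 64.36 → 64.
H and S are unchanged.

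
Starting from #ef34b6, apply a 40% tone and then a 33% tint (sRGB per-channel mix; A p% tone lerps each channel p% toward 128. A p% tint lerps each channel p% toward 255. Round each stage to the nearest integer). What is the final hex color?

#ef34b6 is rgb(239, 52, 182).
Lerp each channel 40% toward 128:
  R: 239 − 44.4 = 194.6 → 195
  G: 52 + 30.4 = 82.4 → 82
  B: 182 + 0.4×(128−182) = 182 − 21.6 = 160.4 → 160
After the tone: rgb(195, 82, 160) = #c352a0.
A 33% tint moves each channel 33% toward 255:
  R: 195 + 0.33×(255−195) = 195 + 19.8 = 214.8 → 215
  G: 82 + 57.09 = 139.09 → 139
  B: 160 + 31.35 = 191.35 → 191
rgb(215, 139, 191) = #d78bbf.

#d78bbf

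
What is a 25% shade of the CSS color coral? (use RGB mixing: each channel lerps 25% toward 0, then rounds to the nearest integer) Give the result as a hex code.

#BF5F3C

CSS coral is rgb(255, 127, 80).
A 25% shade moves each channel 25% toward 0:
  R: 255 − 63.75 = 191.25 → 191
  G: 127 + 0.25×(0−127) = 127 − 31.75 = 95.25 → 95
  B: 80 + 0.25×(0−80) = 80 − 20 = 60 → 60
rgb(191, 95, 60) = #BF5F3C.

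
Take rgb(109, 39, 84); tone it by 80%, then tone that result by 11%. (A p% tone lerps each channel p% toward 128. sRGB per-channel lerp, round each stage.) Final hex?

Per channel, c → c + 0.8(128 − c):
  R: 109 + 0.8×(128−109) = 109 + 15.2 = 124.2 → 124
  G: 39 + 0.8×(128−39) = 39 + 71.2 = 110.2 → 110
  B: 84 + 0.8×(128−84) = 84 + 35.2 = 119.2 → 119
After the tone: rgb(124, 110, 119) = #7C6E77.
An 11% tone moves each channel 11% toward 128:
  R: 124 + 0.11×(128−124) = 124 + 0.44 = 124.44 → 124
  G: 110 + 0.11×(128−110) = 110 + 1.98 = 111.98 → 112
  B: 119 + 0.11×(128−119) = 119 + 0.99 = 119.99 → 120
rgb(124, 112, 120) = #7C7078.

#7C7078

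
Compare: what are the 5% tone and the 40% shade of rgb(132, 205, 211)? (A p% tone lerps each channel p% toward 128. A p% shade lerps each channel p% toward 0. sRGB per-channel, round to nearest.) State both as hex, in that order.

#84c9cf, #4f7b7f

5% tone:
  R: 132 − 0.2 = 131.8 → 132
  G: 205 + 0.05×(128−205) = 205 − 3.85 = 201.15 → 201
  B: 211 − 4.15 = 206.85 → 207
  → #84c9cf
40% shade:
  R: 132 + 0.4×(0−132) = 132 − 52.8 = 79.2 → 79
  G: 205 − 82 = 123 → 123
  B: 211 − 84.4 = 126.6 → 127
  → #4f7b7f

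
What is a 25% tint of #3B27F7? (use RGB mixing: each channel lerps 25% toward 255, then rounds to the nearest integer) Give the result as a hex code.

#3B27F7 is rgb(59, 39, 247).
A 25% tint moves each channel 25% toward 255:
  R: 59 + 0.25×(255−59) = 59 + 49 = 108 → 108
  G: 39 + 54 = 93 → 93
  B: 247 + 0.25×(255−247) = 247 + 2 = 249 → 249
rgb(108, 93, 249) = #6C5DF9.

#6C5DF9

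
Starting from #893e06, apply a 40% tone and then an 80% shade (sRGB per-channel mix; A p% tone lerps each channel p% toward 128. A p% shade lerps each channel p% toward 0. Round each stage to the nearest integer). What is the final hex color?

#893e06 is rgb(137, 62, 6).
Lerp each channel 40% toward 128:
  R: 137 − 3.6 = 133.4 → 133
  G: 62 + 0.4×(128−62) = 62 + 26.4 = 88.4 → 88
  B: 6 + 0.4×(128−6) = 6 + 48.8 = 54.8 → 55
After the tone: rgb(133, 88, 55) = #855837.
Per channel, c → c + 0.8(0 − c):
  R: 133 + 0.8×(0−133) = 133 − 106.4 = 26.6 → 27
  G: 88 + 0.8×(0−88) = 88 − 70.4 = 17.6 → 18
  B: 55 + 0.8×(0−55) = 55 − 44 = 11 → 11
rgb(27, 18, 11) = #1b120b.

#1b120b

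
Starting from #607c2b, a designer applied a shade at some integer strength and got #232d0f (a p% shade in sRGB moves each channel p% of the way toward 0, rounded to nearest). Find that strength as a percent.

#607c2b is rgb(96, 124, 43); #232d0f is rgb(35, 45, 15).
On the G channel (widest range): 45 ≈ 124 + (p/100)(0 − 124), so p ≈ 100×(45 − 124)/(0 − 124) = -7900/-124 = 63.71.
p = 64 reproduces all three channels after rounding.

64%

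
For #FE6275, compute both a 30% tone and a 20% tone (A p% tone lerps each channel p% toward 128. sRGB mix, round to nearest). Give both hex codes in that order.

#FE6275 is rgb(254, 98, 117).
30% tone:
  R: 254 + 0.3×(128−254) = 254 − 37.8 = 216.2 → 216
  G: 98 + 0.3×(128−98) = 98 + 9 = 107 → 107
  B: 117 + 0.3×(128−117) = 117 + 3.3 = 120.3 → 120
  → #D86B78
20% tone:
  R: 254 + 0.2×(128−254) = 254 − 25.2 = 228.8 → 229
  G: 98 + 6 = 104 → 104
  B: 117 + 2.2 = 119.2 → 119
  → #E56877

#D86B78, #E56877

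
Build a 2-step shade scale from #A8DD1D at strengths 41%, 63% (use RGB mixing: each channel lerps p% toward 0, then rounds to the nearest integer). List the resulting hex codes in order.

#A8DD1D is rgb(168, 221, 29).
41%: (168 − 68.88 = 99.12→99, 221 − 90.61 = 130.39→130, 29 − 11.89 = 17.11→17) → #638211
63%: (168 − 105.84 = 62.16→62, 221 − 139.23 = 81.77→82, 29 − 18.27 = 10.73→11) → #3E520B

#638211, #3E520B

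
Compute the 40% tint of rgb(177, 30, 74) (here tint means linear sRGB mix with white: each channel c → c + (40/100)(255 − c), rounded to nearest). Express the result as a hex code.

#d07892

Per channel, c → c + 0.4(255 − c):
  R: 177 + 31.2 = 208.2 → 208
  G: 30 + 0.4×(255−30) = 30 + 90 = 120 → 120
  B: 74 + 72.4 = 146.4 → 146
rgb(208, 120, 146) = #d07892.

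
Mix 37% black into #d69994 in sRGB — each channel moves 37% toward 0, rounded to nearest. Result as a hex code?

#87605d

#d69994 is rgb(214, 153, 148).
Per channel, c → c + 0.37(0 − c):
  R: 214 − 79.18 = 134.82 → 135
  G: 153 − 56.61 = 96.39 → 96
  B: 148 + 0.37×(0−148) = 148 − 54.76 = 93.24 → 93
rgb(135, 96, 93) = #87605d.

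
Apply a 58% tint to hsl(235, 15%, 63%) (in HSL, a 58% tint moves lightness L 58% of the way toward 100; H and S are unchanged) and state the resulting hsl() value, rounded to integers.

L moves 58% from 63 toward 100: 63 + 21.46 = 84.46 → 84.
H and S are unchanged.

hsl(235, 15%, 84%)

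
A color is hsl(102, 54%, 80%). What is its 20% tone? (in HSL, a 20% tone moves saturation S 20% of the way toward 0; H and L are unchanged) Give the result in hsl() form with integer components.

hsl(102, 43%, 80%)

S moves 20% from 54 toward 0: 54 − 10.8 = 43.2 → 43.
H and L are unchanged.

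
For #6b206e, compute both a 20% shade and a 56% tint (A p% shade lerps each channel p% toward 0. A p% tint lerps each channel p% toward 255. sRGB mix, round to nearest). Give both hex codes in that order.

#561a58, #be9dbf

#6b206e is rgb(107, 32, 110).
20% shade:
  R: 107 + 0.2×(0−107) = 107 − 21.4 = 85.6 → 86
  G: 32 − 6.4 = 25.6 → 26
  B: 110 + 0.2×(0−110) = 110 − 22 = 88 → 88
  → #561a58
56% tint:
  R: 107 + 0.56×(255−107) = 107 + 82.88 = 189.88 → 190
  G: 32 + 0.56×(255−32) = 32 + 124.88 = 156.88 → 157
  B: 110 + 81.2 = 191.2 → 191
  → #be9dbf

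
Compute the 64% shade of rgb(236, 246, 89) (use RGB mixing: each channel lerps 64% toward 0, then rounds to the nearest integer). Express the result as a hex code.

Lerp each channel 64% toward 0:
  R: 236 + 0.64×(0−236) = 236 − 151.04 = 84.96 → 85
  G: 246 + 0.64×(0−246) = 246 − 157.44 = 88.56 → 89
  B: 89 + 0.64×(0−89) = 89 − 56.96 = 32.04 → 32
rgb(85, 89, 32) = #555920.

#555920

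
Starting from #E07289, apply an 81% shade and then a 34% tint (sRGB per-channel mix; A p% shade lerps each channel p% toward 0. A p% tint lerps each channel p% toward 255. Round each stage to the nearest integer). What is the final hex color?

#E07289 is rgb(224, 114, 137).
An 81% shade moves each channel 81% toward 0:
  R: 224 − 181.44 = 42.56 → 43
  G: 114 + 0.81×(0−114) = 114 − 92.34 = 21.66 → 22
  B: 137 + 0.81×(0−137) = 137 − 110.97 = 26.03 → 26
After the shade: rgb(43, 22, 26) = #2B161A.
A 34% tint moves each channel 34% toward 255:
  R: 43 + 0.34×(255−43) = 43 + 72.08 = 115.08 → 115
  G: 22 + 0.34×(255−22) = 22 + 79.22 = 101.22 → 101
  B: 26 + 0.34×(255−26) = 26 + 77.86 = 103.86 → 104
rgb(115, 101, 104) = #736568.

#736568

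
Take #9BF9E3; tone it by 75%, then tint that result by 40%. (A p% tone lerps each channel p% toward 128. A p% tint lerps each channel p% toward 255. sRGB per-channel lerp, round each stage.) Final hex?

#9BF9E3 is rgb(155, 249, 227).
Per channel, c → c + 0.75(128 − c):
  R: 155 + 0.75×(128−155) = 155 − 20.25 = 134.75 → 135
  G: 249 − 90.75 = 158.25 → 158
  B: 227 − 74.25 = 152.75 → 153
After the tone: rgb(135, 158, 153) = #879E99.
Per channel, c → c + 0.4(255 − c):
  R: 135 + 48 = 183 → 183
  G: 158 + 38.8 = 196.8 → 197
  B: 153 + 0.4×(255−153) = 153 + 40.8 = 193.8 → 194
rgb(183, 197, 194) = #B7C5C2.

#B7C5C2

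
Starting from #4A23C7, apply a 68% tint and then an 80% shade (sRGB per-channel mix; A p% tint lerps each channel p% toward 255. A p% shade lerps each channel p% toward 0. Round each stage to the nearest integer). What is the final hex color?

#27252F

#4A23C7 is rgb(74, 35, 199).
Lerp each channel 68% toward 255:
  R: 74 + 0.68×(255−74) = 74 + 123.08 = 197.08 → 197
  G: 35 + 149.6 = 184.6 → 185
  B: 199 + 0.68×(255−199) = 199 + 38.08 = 237.08 → 237
After the tint: rgb(197, 185, 237) = #C5B9ED.
Lerp each channel 80% toward 0:
  R: 197 + 0.8×(0−197) = 197 − 157.6 = 39.4 → 39
  G: 185 + 0.8×(0−185) = 185 − 148 = 37 → 37
  B: 237 + 0.8×(0−237) = 237 − 189.6 = 47.4 → 47
rgb(39, 37, 47) = #27252F.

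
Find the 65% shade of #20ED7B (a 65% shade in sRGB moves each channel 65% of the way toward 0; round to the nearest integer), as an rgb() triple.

#20ED7B is rgb(32, 237, 123).
Per channel, c → c + 0.65(0 − c):
  R: 32 + 0.65×(0−32) = 32 − 20.8 = 11.2 → 11
  G: 237 − 154.05 = 82.95 → 83
  B: 123 − 79.95 = 43.05 → 43

rgb(11, 83, 43)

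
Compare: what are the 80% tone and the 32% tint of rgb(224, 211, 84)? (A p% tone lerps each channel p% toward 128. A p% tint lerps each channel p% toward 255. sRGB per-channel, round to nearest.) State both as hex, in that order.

#939177, #EAE18B

80% tone:
  R: 224 + 0.8×(128−224) = 224 − 76.8 = 147.2 → 147
  G: 211 + 0.8×(128−211) = 211 − 66.4 = 144.6 → 145
  B: 84 + 35.2 = 119.2 → 119
  → #939177
32% tint:
  R: 224 + 9.92 = 233.92 → 234
  G: 211 + 14.08 = 225.08 → 225
  B: 84 + 0.32×(255−84) = 84 + 54.72 = 138.72 → 139
  → #EAE18B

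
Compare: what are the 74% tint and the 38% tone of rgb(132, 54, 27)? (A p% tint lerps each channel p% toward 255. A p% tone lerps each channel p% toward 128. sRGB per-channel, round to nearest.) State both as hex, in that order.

#DFCBC4, #825241

74% tint:
  R: 132 + 0.74×(255−132) = 132 + 91.02 = 223.02 → 223
  G: 54 + 0.74×(255−54) = 54 + 148.74 = 202.74 → 203
  B: 27 + 0.74×(255−27) = 27 + 168.72 = 195.72 → 196
  → #DFCBC4
38% tone:
  R: 132 + 0.38×(128−132) = 132 − 1.52 = 130.48 → 130
  G: 54 + 0.38×(128−54) = 54 + 28.12 = 82.12 → 82
  B: 27 + 38.38 = 65.38 → 65
  → #825241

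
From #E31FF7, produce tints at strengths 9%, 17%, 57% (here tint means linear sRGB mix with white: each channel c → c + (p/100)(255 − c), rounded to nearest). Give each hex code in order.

#E633F8, #E845F8, #F39FFC

#E31FF7 is rgb(227, 31, 247).
9%: (227 + 2.52 = 229.52→230, 31 + 20.16 = 51.16→51, 247 + 0.72 = 247.72→248) → #E633F8
17%: (227 + 4.76 = 231.76→232, 31 + 38.08 = 69.08→69, 247 + 1.36 = 248.36→248) → #E845F8
57%: (227 + 15.96 = 242.96→243, 31 + 127.68 = 158.68→159, 247 + 4.56 = 251.56→252) → #F39FFC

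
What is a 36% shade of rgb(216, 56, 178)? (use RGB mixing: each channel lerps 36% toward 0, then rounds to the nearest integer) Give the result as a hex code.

A 36% shade moves each channel 36% toward 0:
  R: 216 + 0.36×(0−216) = 216 − 77.76 = 138.24 → 138
  G: 56 + 0.36×(0−56) = 56 − 20.16 = 35.84 → 36
  B: 178 − 64.08 = 113.92 → 114
rgb(138, 36, 114) = #8a2472.

#8a2472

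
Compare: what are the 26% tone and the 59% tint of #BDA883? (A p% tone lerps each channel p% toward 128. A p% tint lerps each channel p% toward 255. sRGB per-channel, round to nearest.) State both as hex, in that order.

#AD9E82, #E4DBCC

#BDA883 is rgb(189, 168, 131).
26% tone:
  R: 189 + 0.26×(128−189) = 189 − 15.86 = 173.14 → 173
  G: 168 − 10.4 = 157.6 → 158
  B: 131 + 0.26×(128−131) = 131 − 0.78 = 130.22 → 130
  → #AD9E82
59% tint:
  R: 189 + 0.59×(255−189) = 189 + 38.94 = 227.94 → 228
  G: 168 + 0.59×(255−168) = 168 + 51.33 = 219.33 → 219
  B: 131 + 0.59×(255−131) = 131 + 73.16 = 204.16 → 204
  → #E4DBCC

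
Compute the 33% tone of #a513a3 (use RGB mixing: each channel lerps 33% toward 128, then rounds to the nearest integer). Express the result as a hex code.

#a513a3 is rgb(165, 19, 163).
A 33% tone moves each channel 33% toward 128:
  R: 165 − 12.21 = 152.79 → 153
  G: 19 + 0.33×(128−19) = 19 + 35.97 = 54.97 → 55
  B: 163 − 11.55 = 151.45 → 151
rgb(153, 55, 151) = #993797.

#993797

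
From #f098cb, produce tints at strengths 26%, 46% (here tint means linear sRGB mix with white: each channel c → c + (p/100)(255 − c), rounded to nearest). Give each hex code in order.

#f098cb is rgb(240, 152, 203).
26%: (240 + 3.9 = 243.9→244, 152 + 26.78 = 178.78→179, 203 + 13.52 = 216.52→217) → #f4b3d9
46%: (240 + 6.9 = 246.9→247, 152 + 47.38 = 199.38→199, 203 + 23.92 = 226.92→227) → #f7c7e3

#f4b3d9, #f7c7e3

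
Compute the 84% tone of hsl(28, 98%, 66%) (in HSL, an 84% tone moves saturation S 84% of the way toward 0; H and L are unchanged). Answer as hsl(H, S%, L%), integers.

S moves 84% from 98 toward 0: 98 − 82.32 = 15.68 → 16.
H and L are unchanged.

hsl(28, 16%, 66%)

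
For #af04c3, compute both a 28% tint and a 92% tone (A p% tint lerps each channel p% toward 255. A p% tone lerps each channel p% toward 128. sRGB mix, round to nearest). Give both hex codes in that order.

#c54ad4, #847685

#af04c3 is rgb(175, 4, 195).
28% tint:
  R: 175 + 22.4 = 197.4 → 197
  G: 4 + 0.28×(255−4) = 4 + 70.28 = 74.28 → 74
  B: 195 + 0.28×(255−195) = 195 + 16.8 = 211.8 → 212
  → #c54ad4
92% tone:
  R: 175 + 0.92×(128−175) = 175 − 43.24 = 131.76 → 132
  G: 4 + 114.08 = 118.08 → 118
  B: 195 + 0.92×(128−195) = 195 − 61.64 = 133.36 → 133
  → #847685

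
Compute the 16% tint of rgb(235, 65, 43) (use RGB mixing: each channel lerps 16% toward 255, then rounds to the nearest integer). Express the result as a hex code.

#EE5F4D

A 16% tint moves each channel 16% toward 255:
  R: 235 + 0.16×(255−235) = 235 + 3.2 = 238.2 → 238
  G: 65 + 0.16×(255−65) = 65 + 30.4 = 95.4 → 95
  B: 43 + 0.16×(255−43) = 43 + 33.92 = 76.92 → 77
rgb(238, 95, 77) = #EE5F4D.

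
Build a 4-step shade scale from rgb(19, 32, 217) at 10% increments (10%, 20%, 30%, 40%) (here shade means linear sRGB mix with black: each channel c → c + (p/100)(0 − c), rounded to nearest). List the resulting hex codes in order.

#111dc3, #0f1aae, #0d1698, #0b1382

10%: (19 − 1.9 = 17.1→17, 32 − 3.2 = 28.8→29, 217 − 21.7 = 195.3→195) → #111dc3
20%: (19 − 3.8 = 15.2→15, 32 − 6.4 = 25.6→26, 217 − 43.4 = 173.6→174) → #0f1aae
30%: (19 − 5.7 = 13.3→13, 32 − 9.6 = 22.4→22, 217 − 65.1 = 151.9→152) → #0d1698
40%: (19 − 7.6 = 11.4→11, 32 − 12.8 = 19.2→19, 217 − 86.8 = 130.2→130) → #0b1382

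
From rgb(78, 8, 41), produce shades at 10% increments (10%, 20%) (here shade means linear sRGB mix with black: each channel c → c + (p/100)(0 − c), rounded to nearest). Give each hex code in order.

#460725, #3E0621

10%: (78 − 7.8 = 70.2→70, 8 − 0.8 = 7.2→7, 41 − 4.1 = 36.9→37) → #460725
20%: (78 − 15.6 = 62.4→62, 8 − 1.6 = 6.4→6, 41 − 8.2 = 32.8→33) → #3E0621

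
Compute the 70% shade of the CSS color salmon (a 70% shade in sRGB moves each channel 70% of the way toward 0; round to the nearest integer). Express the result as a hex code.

#4B2622

CSS salmon is rgb(250, 128, 114).
A 70% shade moves each channel 70% toward 0:
  R: 250 + 0.7×(0−250) = 250 − 175 = 75 → 75
  G: 128 + 0.7×(0−128) = 128 − 89.6 = 38.4 → 38
  B: 114 + 0.7×(0−114) = 114 − 79.8 = 34.2 → 34
rgb(75, 38, 34) = #4B2622.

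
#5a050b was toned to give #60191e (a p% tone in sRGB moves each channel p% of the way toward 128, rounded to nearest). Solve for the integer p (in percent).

16%

#5a050b is rgb(90, 5, 11); #60191e is rgb(96, 25, 30).
On the G channel (widest range): 25 ≈ 5 + (p/100)(128 − 5), so p ≈ 100×(25 − 5)/(128 − 5) = 2000/123 = 16.26.
p = 16 reproduces all three channels after rounding.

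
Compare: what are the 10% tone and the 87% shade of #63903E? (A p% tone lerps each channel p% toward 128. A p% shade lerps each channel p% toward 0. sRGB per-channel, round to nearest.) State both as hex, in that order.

#63903E is rgb(99, 144, 62).
10% tone:
  R: 99 + 2.9 = 101.9 → 102
  G: 144 + 0.1×(128−144) = 144 − 1.6 = 142.4 → 142
  B: 62 + 0.1×(128−62) = 62 + 6.6 = 68.6 → 69
  → #668E45
87% shade:
  R: 99 − 86.13 = 12.87 → 13
  G: 144 + 0.87×(0−144) = 144 − 125.28 = 18.72 → 19
  B: 62 + 0.87×(0−62) = 62 − 53.94 = 8.06 → 8
  → #0D1308

#668E45, #0D1308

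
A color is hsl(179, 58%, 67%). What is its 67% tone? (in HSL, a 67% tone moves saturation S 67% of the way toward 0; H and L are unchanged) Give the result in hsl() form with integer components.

S moves 67% from 58 toward 0: 58 − 38.86 = 19.14 → 19.
H and L are unchanged.

hsl(179, 19%, 67%)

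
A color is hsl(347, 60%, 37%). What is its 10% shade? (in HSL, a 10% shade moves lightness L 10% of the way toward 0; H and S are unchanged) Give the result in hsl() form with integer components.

L moves 10% from 37 toward 0: 37 − 3.7 = 33.3 → 33.
H and S are unchanged.

hsl(347, 60%, 33%)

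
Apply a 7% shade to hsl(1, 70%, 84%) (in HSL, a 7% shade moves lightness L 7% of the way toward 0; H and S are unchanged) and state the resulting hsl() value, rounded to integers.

L moves 7% from 84 toward 0: 84 − 5.88 = 78.12 → 78.
H and S are unchanged.

hsl(1, 70%, 78%)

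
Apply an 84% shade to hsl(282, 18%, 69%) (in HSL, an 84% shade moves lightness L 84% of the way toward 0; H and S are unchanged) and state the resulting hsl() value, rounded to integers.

hsl(282, 18%, 11%)

L moves 84% from 69 toward 0: 69 − 57.96 = 11.04 → 11.
H and S are unchanged.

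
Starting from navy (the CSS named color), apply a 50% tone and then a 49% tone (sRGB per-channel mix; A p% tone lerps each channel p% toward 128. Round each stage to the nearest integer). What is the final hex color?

#5f5f80

CSS navy is rgb(0, 0, 128).
Per channel, c → c + 0.5(128 − c):
  R: 0 + 0.5×(128−0) = 0 + 64 = 64 → 64
  G: 0 + 64 = 64 → 64
  B: 128 + 0 = 128 → 128
After the tone: rgb(64, 64, 128) = #404080.
A 49% tone moves each channel 49% toward 128:
  R: 64 + 31.36 = 95.36 → 95
  G: 64 + 31.36 = 95.36 → 95
  B: 128 + 0 = 128 → 128
rgb(95, 95, 128) = #5f5f80.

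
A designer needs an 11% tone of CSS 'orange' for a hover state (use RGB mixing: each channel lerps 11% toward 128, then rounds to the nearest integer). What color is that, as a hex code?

CSS orange is rgb(255, 165, 0).
Per channel, c → c + 0.11(128 − c):
  R: 255 + 0.11×(128−255) = 255 − 13.97 = 241.03 → 241
  G: 165 − 4.07 = 160.93 → 161
  B: 0 + 0.11×(128−0) = 0 + 14.08 = 14.08 → 14
rgb(241, 161, 14) = #F1A10E.

#F1A10E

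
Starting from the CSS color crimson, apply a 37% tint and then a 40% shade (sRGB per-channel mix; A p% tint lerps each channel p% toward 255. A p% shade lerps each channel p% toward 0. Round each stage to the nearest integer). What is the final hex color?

#8C404F

CSS crimson is rgb(220, 20, 60).
Lerp each channel 37% toward 255:
  R: 220 + 0.37×(255−220) = 220 + 12.95 = 232.95 → 233
  G: 20 + 86.95 = 106.95 → 107
  B: 60 + 72.15 = 132.15 → 132
After the tint: rgb(233, 107, 132) = #E96B84.
Per channel, c → c + 0.4(0 − c):
  R: 233 + 0.4×(0−233) = 233 − 93.2 = 139.8 → 140
  G: 107 − 42.8 = 64.2 → 64
  B: 132 + 0.4×(0−132) = 132 − 52.8 = 79.2 → 79
rgb(140, 64, 79) = #8C404F.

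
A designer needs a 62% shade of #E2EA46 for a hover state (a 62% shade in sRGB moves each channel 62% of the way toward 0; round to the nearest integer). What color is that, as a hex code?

#E2EA46 is rgb(226, 234, 70).
Per channel, c → c + 0.62(0 − c):
  R: 226 + 0.62×(0−226) = 226 − 140.12 = 85.88 → 86
  G: 234 + 0.62×(0−234) = 234 − 145.08 = 88.92 → 89
  B: 70 − 43.4 = 26.6 → 27
rgb(86, 89, 27) = #56591B.

#56591B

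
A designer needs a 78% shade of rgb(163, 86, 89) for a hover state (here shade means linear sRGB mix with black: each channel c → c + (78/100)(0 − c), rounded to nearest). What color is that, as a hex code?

A 78% shade moves each channel 78% toward 0:
  R: 163 + 0.78×(0−163) = 163 − 127.14 = 35.86 → 36
  G: 86 + 0.78×(0−86) = 86 − 67.08 = 18.92 → 19
  B: 89 − 69.42 = 19.58 → 20
rgb(36, 19, 20) = #241314.

#241314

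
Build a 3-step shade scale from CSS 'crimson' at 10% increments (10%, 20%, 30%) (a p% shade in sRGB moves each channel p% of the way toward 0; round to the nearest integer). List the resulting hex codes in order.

CSS crimson is rgb(220, 20, 60).
10%: (220 − 22 = 198→198, 20 − 2 = 18→18, 60 − 6 = 54→54) → #C61236
20%: (220 − 44 = 176→176, 20 − 4 = 16→16, 60 − 12 = 48→48) → #B01030
30%: (220 − 66 = 154→154, 20 − 6 = 14→14, 60 − 18 = 42→42) → #9A0E2A

#C61236, #B01030, #9A0E2A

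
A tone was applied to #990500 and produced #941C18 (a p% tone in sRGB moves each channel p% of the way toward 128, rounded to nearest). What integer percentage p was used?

#990500 is rgb(153, 5, 0); #941C18 is rgb(148, 28, 24).
On the B channel (widest range): 24 ≈ 0 + (p/100)(128 − 0), so p ≈ 100×(24 − 0)/(128 − 0) = 2400/128 = 18.75.
p = 19 reproduces all three channels after rounding.

19%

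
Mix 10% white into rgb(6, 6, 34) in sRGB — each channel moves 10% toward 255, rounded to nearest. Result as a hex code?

Lerp each channel 10% toward 255:
  R: 6 + 0.1×(255−6) = 6 + 24.9 = 30.9 → 31
  G: 6 + 24.9 = 30.9 → 31
  B: 34 + 0.1×(255−34) = 34 + 22.1 = 56.1 → 56
rgb(31, 31, 56) = #1F1F38.

#1F1F38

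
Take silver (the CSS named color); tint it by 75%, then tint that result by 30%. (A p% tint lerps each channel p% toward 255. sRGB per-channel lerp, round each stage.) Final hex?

#F4F4F4

CSS silver is rgb(192, 192, 192).
Lerp each channel 75% toward 255:
  R: 192 + 47.25 = 239.25 → 239
  G: 192 + 47.25 = 239.25 → 239
  B: 192 + 0.75×(255−192) = 192 + 47.25 = 239.25 → 239
After the tint: rgb(239, 239, 239) = #EFEFEF.
A 30% tint moves each channel 30% toward 255:
  R: 239 + 4.8 = 243.8 → 244
  G: 239 + 0.3×(255−239) = 239 + 4.8 = 243.8 → 244
  B: 239 + 0.3×(255−239) = 239 + 4.8 = 243.8 → 244
rgb(244, 244, 244) = #F4F4F4.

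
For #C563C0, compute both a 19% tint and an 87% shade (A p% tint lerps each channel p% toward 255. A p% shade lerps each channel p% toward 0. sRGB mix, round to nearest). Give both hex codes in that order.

#C563C0 is rgb(197, 99, 192).
19% tint:
  R: 197 + 0.19×(255−197) = 197 + 11.02 = 208.02 → 208
  G: 99 + 0.19×(255−99) = 99 + 29.64 = 128.64 → 129
  B: 192 + 0.19×(255−192) = 192 + 11.97 = 203.97 → 204
  → #D081CC
87% shade:
  R: 197 + 0.87×(0−197) = 197 − 171.39 = 25.61 → 26
  G: 99 − 86.13 = 12.87 → 13
  B: 192 − 167.04 = 24.96 → 25
  → #1A0D19

#D081CC, #1A0D19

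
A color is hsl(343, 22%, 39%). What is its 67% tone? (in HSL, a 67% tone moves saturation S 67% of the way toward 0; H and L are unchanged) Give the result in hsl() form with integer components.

S moves 67% from 22 toward 0: 22 − 14.74 = 7.26 → 7.
H and L are unchanged.

hsl(343, 7%, 39%)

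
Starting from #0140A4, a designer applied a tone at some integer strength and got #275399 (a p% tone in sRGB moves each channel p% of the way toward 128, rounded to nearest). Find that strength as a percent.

30%

#0140A4 is rgb(1, 64, 164); #275399 is rgb(39, 83, 153).
On the R channel (widest range): 39 ≈ 1 + (p/100)(128 − 1), so p ≈ 100×(39 − 1)/(128 − 1) = 3800/127 = 29.92.
p = 30 reproduces all three channels after rounding.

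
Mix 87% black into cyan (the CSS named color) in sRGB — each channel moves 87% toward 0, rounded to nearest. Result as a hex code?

CSS cyan is rgb(0, 255, 255).
Lerp each channel 87% toward 0:
  R: 0 + 0 = 0 → 0
  G: 255 − 221.85 = 33.15 → 33
  B: 255 + 0.87×(0−255) = 255 − 221.85 = 33.15 → 33
rgb(0, 33, 33) = #002121.

#002121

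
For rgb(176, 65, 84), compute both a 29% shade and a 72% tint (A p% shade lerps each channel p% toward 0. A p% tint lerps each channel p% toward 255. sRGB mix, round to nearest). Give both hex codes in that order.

29% shade:
  R: 176 − 51.04 = 124.96 → 125
  G: 65 − 18.85 = 46.15 → 46
  B: 84 + 0.29×(0−84) = 84 − 24.36 = 59.64 → 60
  → #7D2E3C
72% tint:
  R: 176 + 56.88 = 232.88 → 233
  G: 65 + 0.72×(255−65) = 65 + 136.8 = 201.8 → 202
  B: 84 + 0.72×(255−84) = 84 + 123.12 = 207.12 → 207
  → #E9CACF

#7D2E3C, #E9CACF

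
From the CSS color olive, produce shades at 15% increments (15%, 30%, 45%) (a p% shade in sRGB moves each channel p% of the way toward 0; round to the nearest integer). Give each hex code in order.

#6D6D00, #5A5A00, #464600

CSS olive is rgb(128, 128, 0).
15%: (128 − 19.2 = 108.8→109, 128 − 19.2 = 108.8→109, 0→0) → #6D6D00
30%: (128 − 38.4 = 89.6→90, 128 − 38.4 = 89.6→90, 0→0) → #5A5A00
45%: (128 − 57.6 = 70.4→70, 128 − 57.6 = 70.4→70, 0→0) → #464600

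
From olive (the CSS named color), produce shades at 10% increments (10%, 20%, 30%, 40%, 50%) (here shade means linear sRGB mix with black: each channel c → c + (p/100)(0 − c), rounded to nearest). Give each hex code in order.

#737300, #666600, #5A5A00, #4D4D00, #404000

CSS olive is rgb(128, 128, 0).
10%: (128 − 12.8 = 115.2→115, 128 − 12.8 = 115.2→115, 0→0) → #737300
20%: (128 − 25.6 = 102.4→102, 128 − 25.6 = 102.4→102, 0→0) → #666600
30%: (128 − 38.4 = 89.6→90, 128 − 38.4 = 89.6→90, 0→0) → #5A5A00
40%: (128 − 51.2 = 76.8→77, 128 − 51.2 = 76.8→77, 0→0) → #4D4D00
50%: (128 − 64 = 64→64, 128 − 64 = 64→64, 0→0) → #404000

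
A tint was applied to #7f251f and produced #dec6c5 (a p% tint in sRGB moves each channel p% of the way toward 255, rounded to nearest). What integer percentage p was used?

74%

#7f251f is rgb(127, 37, 31); #dec6c5 is rgb(222, 198, 197).
On the B channel (widest range): 197 ≈ 31 + (p/100)(255 − 31), so p ≈ 100×(197 − 31)/(255 − 31) = 16600/224 = 74.11.
p = 74 reproduces all three channels after rounding.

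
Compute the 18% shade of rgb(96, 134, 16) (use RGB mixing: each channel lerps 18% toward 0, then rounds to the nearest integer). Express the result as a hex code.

#4F6E0D

Lerp each channel 18% toward 0:
  R: 96 + 0.18×(0−96) = 96 − 17.28 = 78.72 → 79
  G: 134 + 0.18×(0−134) = 134 − 24.12 = 109.88 → 110
  B: 16 + 0.18×(0−16) = 16 − 2.88 = 13.12 → 13
rgb(79, 110, 13) = #4F6E0D.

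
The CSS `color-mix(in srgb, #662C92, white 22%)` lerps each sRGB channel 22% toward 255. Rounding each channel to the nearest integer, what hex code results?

#885AAA

#662C92 is rgb(102, 44, 146).
A 22% tint moves each channel 22% toward 255:
  R: 102 + 0.22×(255−102) = 102 + 33.66 = 135.66 → 136
  G: 44 + 0.22×(255−44) = 44 + 46.42 = 90.42 → 90
  B: 146 + 23.98 = 169.98 → 170
rgb(136, 90, 170) = #885AAA.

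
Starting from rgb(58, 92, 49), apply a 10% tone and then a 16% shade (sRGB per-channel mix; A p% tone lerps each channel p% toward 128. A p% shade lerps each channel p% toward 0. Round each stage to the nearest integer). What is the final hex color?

#375130

Per channel, c → c + 0.1(128 − c):
  R: 58 + 7 = 65 → 65
  G: 92 + 0.1×(128−92) = 92 + 3.6 = 95.6 → 96
  B: 49 + 0.1×(128−49) = 49 + 7.9 = 56.9 → 57
After the tone: rgb(65, 96, 57) = #416039.
Lerp each channel 16% toward 0:
  R: 65 + 0.16×(0−65) = 65 − 10.4 = 54.6 → 55
  G: 96 − 15.36 = 80.64 → 81
  B: 57 + 0.16×(0−57) = 57 − 9.12 = 47.88 → 48
rgb(55, 81, 48) = #375130.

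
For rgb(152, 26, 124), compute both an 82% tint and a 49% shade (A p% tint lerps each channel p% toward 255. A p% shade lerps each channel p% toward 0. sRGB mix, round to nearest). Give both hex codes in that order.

#ecd6e7, #4e0d3f

82% tint:
  R: 152 + 0.82×(255−152) = 152 + 84.46 = 236.46 → 236
  G: 26 + 187.78 = 213.78 → 214
  B: 124 + 0.82×(255−124) = 124 + 107.42 = 231.42 → 231
  → #ecd6e7
49% shade:
  R: 152 + 0.49×(0−152) = 152 − 74.48 = 77.52 → 78
  G: 26 + 0.49×(0−26) = 26 − 12.74 = 13.26 → 13
  B: 124 − 60.76 = 63.24 → 63
  → #4e0d3f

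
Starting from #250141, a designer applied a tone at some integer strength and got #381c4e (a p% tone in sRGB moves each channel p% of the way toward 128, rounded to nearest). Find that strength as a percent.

21%

#250141 is rgb(37, 1, 65); #381c4e is rgb(56, 28, 78).
On the G channel (widest range): 28 ≈ 1 + (p/100)(128 − 1), so p ≈ 100×(28 − 1)/(128 − 1) = 2700/127 = 21.26.
p = 21 reproduces all three channels after rounding.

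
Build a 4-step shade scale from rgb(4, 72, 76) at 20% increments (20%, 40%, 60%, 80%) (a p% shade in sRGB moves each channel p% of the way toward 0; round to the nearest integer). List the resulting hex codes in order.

#033a3d, #022b2e, #021d1e, #010e0f

20%: (4 − 0.8 = 3.2→3, 72 − 14.4 = 57.6→58, 76 − 15.2 = 60.8→61) → #033a3d
40%: (4 − 1.6 = 2.4→2, 72 − 28.8 = 43.2→43, 76 − 30.4 = 45.6→46) → #022b2e
60%: (4 − 2.4 = 1.6→2, 72 − 43.2 = 28.8→29, 76 − 45.6 = 30.4→30) → #021d1e
80%: (4 − 3.2 = 0.8→1, 72 − 57.6 = 14.4→14, 76 − 60.8 = 15.2→15) → #010e0f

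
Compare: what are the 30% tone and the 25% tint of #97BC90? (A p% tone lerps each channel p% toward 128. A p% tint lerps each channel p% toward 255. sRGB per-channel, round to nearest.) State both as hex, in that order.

#97BC90 is rgb(151, 188, 144).
30% tone:
  R: 151 − 6.9 = 144.1 → 144
  G: 188 + 0.3×(128−188) = 188 − 18 = 170 → 170
  B: 144 − 4.8 = 139.2 → 139
  → #90AA8B
25% tint:
  R: 151 + 26 = 177 → 177
  G: 188 + 0.25×(255−188) = 188 + 16.75 = 204.75 → 205
  B: 144 + 27.75 = 171.75 → 172
  → #B1CDAC

#90AA8B, #B1CDAC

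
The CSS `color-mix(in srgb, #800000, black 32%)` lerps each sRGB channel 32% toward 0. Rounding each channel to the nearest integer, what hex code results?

#800000 is rgb(128, 0, 0).
A 32% shade moves each channel 32% toward 0:
  R: 128 − 40.96 = 87.04 → 87
  G: 0 + 0.32×(0−0) = 0 + 0 = 0 → 0
  B: 0 + 0.32×(0−0) = 0 + 0 = 0 → 0
rgb(87, 0, 0) = #570000.

#570000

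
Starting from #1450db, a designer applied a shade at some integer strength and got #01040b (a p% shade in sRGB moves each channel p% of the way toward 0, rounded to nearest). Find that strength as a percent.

95%

#1450db is rgb(20, 80, 219); #01040b is rgb(1, 4, 11).
On the B channel (widest range): 11 ≈ 219 + (p/100)(0 − 219), so p ≈ 100×(11 − 219)/(0 − 219) = -20800/-219 = 94.98.
p = 95 reproduces all three channels after rounding.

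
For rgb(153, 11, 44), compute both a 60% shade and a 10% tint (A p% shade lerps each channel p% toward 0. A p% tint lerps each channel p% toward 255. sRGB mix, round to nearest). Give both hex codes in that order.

60% shade:
  R: 153 + 0.6×(0−153) = 153 − 91.8 = 61.2 → 61
  G: 11 − 6.6 = 4.4 → 4
  B: 44 + 0.6×(0−44) = 44 − 26.4 = 17.6 → 18
  → #3d0412
10% tint:
  R: 153 + 10.2 = 163.2 → 163
  G: 11 + 0.1×(255−11) = 11 + 24.4 = 35.4 → 35
  B: 44 + 0.1×(255−44) = 44 + 21.1 = 65.1 → 65
  → #a32341

#3d0412, #a32341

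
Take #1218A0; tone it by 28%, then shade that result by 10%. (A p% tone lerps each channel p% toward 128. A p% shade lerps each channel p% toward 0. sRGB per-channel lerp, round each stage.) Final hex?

#1218A0 is rgb(18, 24, 160).
Per channel, c → c + 0.28(128 − c):
  R: 18 + 30.8 = 48.8 → 49
  G: 24 + 0.28×(128−24) = 24 + 29.12 = 53.12 → 53
  B: 160 − 8.96 = 151.04 → 151
After the tone: rgb(49, 53, 151) = #313597.
Per channel, c → c + 0.1(0 − c):
  R: 49 + 0.1×(0−49) = 49 − 4.9 = 44.1 → 44
  G: 53 − 5.3 = 47.7 → 48
  B: 151 + 0.1×(0−151) = 151 − 15.1 = 135.9 → 136
rgb(44, 48, 136) = #2C3088.

#2C3088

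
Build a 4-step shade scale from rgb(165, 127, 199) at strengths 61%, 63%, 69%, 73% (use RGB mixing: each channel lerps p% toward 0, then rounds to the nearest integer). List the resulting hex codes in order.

61%: (165 − 100.65 = 64.35→64, 127 − 77.47 = 49.53→50, 199 − 121.39 = 77.61→78) → #40324E
63%: (165 − 103.95 = 61.05→61, 127 − 80.01 = 46.99→47, 199 − 125.37 = 73.63→74) → #3D2F4A
69%: (165 − 113.85 = 51.15→51, 127 − 87.63 = 39.37→39, 199 − 137.31 = 61.69→62) → #33273E
73%: (165 − 120.45 = 44.55→45, 127 − 92.71 = 34.29→34, 199 − 145.27 = 53.73→54) → #2D2236

#40324E, #3D2F4A, #33273E, #2D2236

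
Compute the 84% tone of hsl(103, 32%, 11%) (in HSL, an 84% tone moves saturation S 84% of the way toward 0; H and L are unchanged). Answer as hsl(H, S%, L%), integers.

hsl(103, 5%, 11%)

S moves 84% from 32 toward 0: 32 − 26.88 = 5.12 → 5.
H and L are unchanged.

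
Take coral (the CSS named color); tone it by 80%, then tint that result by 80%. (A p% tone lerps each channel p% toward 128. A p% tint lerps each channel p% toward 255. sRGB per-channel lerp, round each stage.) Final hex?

CSS coral is rgb(255, 127, 80).
Per channel, c → c + 0.8(128 − c):
  R: 255 − 101.6 = 153.4 → 153
  G: 127 + 0.8 = 127.8 → 128
  B: 80 + 0.8×(128−80) = 80 + 38.4 = 118.4 → 118
After the tone: rgb(153, 128, 118) = #998076.
An 80% tint moves each channel 80% toward 255:
  R: 153 + 81.6 = 234.6 → 235
  G: 128 + 0.8×(255−128) = 128 + 101.6 = 229.6 → 230
  B: 118 + 109.6 = 227.6 → 228
rgb(235, 230, 228) = #ebe6e4.

#ebe6e4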